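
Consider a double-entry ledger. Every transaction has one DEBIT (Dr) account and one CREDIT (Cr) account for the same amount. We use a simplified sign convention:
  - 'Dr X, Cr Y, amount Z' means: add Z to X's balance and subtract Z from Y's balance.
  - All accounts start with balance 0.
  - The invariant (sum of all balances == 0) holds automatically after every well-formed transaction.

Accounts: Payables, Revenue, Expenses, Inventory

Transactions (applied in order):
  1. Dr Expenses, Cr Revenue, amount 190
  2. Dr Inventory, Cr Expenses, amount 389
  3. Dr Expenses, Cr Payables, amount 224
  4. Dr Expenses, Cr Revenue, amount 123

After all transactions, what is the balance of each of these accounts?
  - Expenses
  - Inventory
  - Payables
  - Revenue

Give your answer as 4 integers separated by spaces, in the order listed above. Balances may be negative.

After txn 1 (Dr Expenses, Cr Revenue, amount 190): Expenses=190 Revenue=-190
After txn 2 (Dr Inventory, Cr Expenses, amount 389): Expenses=-199 Inventory=389 Revenue=-190
After txn 3 (Dr Expenses, Cr Payables, amount 224): Expenses=25 Inventory=389 Payables=-224 Revenue=-190
After txn 4 (Dr Expenses, Cr Revenue, amount 123): Expenses=148 Inventory=389 Payables=-224 Revenue=-313

Answer: 148 389 -224 -313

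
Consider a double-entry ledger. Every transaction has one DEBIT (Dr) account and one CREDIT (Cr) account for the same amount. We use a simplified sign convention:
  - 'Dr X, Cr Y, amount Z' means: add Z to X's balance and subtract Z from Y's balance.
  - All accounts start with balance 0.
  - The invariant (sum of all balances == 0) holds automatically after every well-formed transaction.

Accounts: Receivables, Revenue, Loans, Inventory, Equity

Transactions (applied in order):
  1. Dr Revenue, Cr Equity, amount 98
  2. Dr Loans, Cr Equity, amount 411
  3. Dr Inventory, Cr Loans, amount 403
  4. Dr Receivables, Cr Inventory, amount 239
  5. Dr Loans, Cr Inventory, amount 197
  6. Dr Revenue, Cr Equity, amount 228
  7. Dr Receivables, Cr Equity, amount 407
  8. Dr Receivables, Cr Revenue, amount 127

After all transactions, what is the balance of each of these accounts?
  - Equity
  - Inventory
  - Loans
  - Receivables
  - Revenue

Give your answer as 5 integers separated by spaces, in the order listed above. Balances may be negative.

After txn 1 (Dr Revenue, Cr Equity, amount 98): Equity=-98 Revenue=98
After txn 2 (Dr Loans, Cr Equity, amount 411): Equity=-509 Loans=411 Revenue=98
After txn 3 (Dr Inventory, Cr Loans, amount 403): Equity=-509 Inventory=403 Loans=8 Revenue=98
After txn 4 (Dr Receivables, Cr Inventory, amount 239): Equity=-509 Inventory=164 Loans=8 Receivables=239 Revenue=98
After txn 5 (Dr Loans, Cr Inventory, amount 197): Equity=-509 Inventory=-33 Loans=205 Receivables=239 Revenue=98
After txn 6 (Dr Revenue, Cr Equity, amount 228): Equity=-737 Inventory=-33 Loans=205 Receivables=239 Revenue=326
After txn 7 (Dr Receivables, Cr Equity, amount 407): Equity=-1144 Inventory=-33 Loans=205 Receivables=646 Revenue=326
After txn 8 (Dr Receivables, Cr Revenue, amount 127): Equity=-1144 Inventory=-33 Loans=205 Receivables=773 Revenue=199

Answer: -1144 -33 205 773 199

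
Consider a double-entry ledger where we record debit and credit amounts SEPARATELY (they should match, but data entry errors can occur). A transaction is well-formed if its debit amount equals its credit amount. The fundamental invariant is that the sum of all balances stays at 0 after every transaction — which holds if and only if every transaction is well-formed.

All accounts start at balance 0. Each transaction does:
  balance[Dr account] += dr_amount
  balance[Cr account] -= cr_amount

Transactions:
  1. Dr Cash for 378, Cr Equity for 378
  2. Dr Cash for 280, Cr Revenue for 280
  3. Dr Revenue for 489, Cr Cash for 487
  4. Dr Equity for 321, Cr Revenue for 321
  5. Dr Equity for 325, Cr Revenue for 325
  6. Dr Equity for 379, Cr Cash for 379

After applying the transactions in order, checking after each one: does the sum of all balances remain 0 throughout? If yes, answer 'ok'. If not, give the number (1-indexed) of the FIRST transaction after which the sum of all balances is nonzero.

After txn 1: dr=378 cr=378 sum_balances=0
After txn 2: dr=280 cr=280 sum_balances=0
After txn 3: dr=489 cr=487 sum_balances=2
After txn 4: dr=321 cr=321 sum_balances=2
After txn 5: dr=325 cr=325 sum_balances=2
After txn 6: dr=379 cr=379 sum_balances=2

Answer: 3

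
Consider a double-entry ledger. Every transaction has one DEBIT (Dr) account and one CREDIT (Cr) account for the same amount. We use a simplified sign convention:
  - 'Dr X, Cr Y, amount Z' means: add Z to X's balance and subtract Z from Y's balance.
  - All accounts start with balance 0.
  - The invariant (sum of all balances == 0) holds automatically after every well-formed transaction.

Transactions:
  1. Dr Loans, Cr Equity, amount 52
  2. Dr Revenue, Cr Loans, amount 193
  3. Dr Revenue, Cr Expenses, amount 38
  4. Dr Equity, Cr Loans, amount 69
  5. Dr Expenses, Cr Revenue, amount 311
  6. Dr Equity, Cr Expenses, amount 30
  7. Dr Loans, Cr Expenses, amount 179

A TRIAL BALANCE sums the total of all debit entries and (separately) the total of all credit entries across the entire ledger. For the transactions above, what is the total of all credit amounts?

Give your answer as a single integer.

Txn 1: credit+=52
Txn 2: credit+=193
Txn 3: credit+=38
Txn 4: credit+=69
Txn 5: credit+=311
Txn 6: credit+=30
Txn 7: credit+=179
Total credits = 872

Answer: 872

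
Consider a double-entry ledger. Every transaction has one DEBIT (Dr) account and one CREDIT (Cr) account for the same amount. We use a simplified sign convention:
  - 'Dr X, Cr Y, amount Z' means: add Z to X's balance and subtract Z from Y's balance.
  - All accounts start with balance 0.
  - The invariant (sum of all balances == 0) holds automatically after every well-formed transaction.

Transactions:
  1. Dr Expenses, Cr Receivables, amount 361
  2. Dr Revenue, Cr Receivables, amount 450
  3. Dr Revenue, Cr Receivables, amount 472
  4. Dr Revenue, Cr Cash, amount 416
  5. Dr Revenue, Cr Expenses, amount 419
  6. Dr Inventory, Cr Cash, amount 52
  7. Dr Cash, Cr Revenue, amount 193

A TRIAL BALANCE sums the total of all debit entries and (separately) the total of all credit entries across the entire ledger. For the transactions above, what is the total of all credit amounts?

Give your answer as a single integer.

Answer: 2363

Derivation:
Txn 1: credit+=361
Txn 2: credit+=450
Txn 3: credit+=472
Txn 4: credit+=416
Txn 5: credit+=419
Txn 6: credit+=52
Txn 7: credit+=193
Total credits = 2363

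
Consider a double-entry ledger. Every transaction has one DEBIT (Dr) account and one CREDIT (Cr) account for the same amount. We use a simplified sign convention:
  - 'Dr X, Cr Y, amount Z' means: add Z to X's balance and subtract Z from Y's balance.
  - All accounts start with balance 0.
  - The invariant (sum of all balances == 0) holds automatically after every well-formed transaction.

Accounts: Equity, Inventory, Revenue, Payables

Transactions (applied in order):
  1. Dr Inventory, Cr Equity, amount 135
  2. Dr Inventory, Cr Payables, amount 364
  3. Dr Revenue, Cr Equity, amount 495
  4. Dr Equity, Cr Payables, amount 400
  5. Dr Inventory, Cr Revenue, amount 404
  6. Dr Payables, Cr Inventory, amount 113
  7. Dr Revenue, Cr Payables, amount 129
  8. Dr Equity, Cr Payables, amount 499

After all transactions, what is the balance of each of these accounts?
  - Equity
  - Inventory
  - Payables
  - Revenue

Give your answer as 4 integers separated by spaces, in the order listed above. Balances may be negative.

Answer: 269 790 -1279 220

Derivation:
After txn 1 (Dr Inventory, Cr Equity, amount 135): Equity=-135 Inventory=135
After txn 2 (Dr Inventory, Cr Payables, amount 364): Equity=-135 Inventory=499 Payables=-364
After txn 3 (Dr Revenue, Cr Equity, amount 495): Equity=-630 Inventory=499 Payables=-364 Revenue=495
After txn 4 (Dr Equity, Cr Payables, amount 400): Equity=-230 Inventory=499 Payables=-764 Revenue=495
After txn 5 (Dr Inventory, Cr Revenue, amount 404): Equity=-230 Inventory=903 Payables=-764 Revenue=91
After txn 6 (Dr Payables, Cr Inventory, amount 113): Equity=-230 Inventory=790 Payables=-651 Revenue=91
After txn 7 (Dr Revenue, Cr Payables, amount 129): Equity=-230 Inventory=790 Payables=-780 Revenue=220
After txn 8 (Dr Equity, Cr Payables, amount 499): Equity=269 Inventory=790 Payables=-1279 Revenue=220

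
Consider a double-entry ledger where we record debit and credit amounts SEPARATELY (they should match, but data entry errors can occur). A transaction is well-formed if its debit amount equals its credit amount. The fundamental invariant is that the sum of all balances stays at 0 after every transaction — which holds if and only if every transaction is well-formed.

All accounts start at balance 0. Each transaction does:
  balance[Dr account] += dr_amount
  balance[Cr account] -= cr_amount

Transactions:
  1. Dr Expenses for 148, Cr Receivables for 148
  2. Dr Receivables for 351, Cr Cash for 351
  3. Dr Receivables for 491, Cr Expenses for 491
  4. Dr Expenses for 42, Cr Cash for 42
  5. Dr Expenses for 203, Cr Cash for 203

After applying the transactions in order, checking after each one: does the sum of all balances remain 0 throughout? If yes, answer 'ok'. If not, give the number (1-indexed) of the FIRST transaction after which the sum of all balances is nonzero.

Answer: ok

Derivation:
After txn 1: dr=148 cr=148 sum_balances=0
After txn 2: dr=351 cr=351 sum_balances=0
After txn 3: dr=491 cr=491 sum_balances=0
After txn 4: dr=42 cr=42 sum_balances=0
After txn 5: dr=203 cr=203 sum_balances=0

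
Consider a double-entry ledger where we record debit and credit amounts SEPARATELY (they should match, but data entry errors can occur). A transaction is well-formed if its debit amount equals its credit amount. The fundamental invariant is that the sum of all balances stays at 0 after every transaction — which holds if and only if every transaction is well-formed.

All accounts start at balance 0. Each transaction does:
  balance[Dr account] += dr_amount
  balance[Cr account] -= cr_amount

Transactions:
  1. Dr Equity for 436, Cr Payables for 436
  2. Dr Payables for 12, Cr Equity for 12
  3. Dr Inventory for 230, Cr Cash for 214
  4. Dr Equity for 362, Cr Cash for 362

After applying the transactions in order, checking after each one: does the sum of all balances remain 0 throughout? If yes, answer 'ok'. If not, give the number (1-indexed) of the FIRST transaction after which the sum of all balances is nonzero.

After txn 1: dr=436 cr=436 sum_balances=0
After txn 2: dr=12 cr=12 sum_balances=0
After txn 3: dr=230 cr=214 sum_balances=16
After txn 4: dr=362 cr=362 sum_balances=16

Answer: 3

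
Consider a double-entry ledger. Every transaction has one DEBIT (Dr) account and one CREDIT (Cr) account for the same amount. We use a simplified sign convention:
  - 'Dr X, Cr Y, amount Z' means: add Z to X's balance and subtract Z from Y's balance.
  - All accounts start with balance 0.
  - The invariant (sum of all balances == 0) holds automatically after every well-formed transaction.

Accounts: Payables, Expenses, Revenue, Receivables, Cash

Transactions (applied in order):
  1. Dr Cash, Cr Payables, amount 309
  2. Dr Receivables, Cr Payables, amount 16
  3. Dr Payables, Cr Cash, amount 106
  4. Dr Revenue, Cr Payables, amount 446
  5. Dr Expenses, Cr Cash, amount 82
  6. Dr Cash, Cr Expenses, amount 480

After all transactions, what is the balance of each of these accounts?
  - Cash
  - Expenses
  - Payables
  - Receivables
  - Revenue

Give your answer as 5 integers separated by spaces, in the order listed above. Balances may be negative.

After txn 1 (Dr Cash, Cr Payables, amount 309): Cash=309 Payables=-309
After txn 2 (Dr Receivables, Cr Payables, amount 16): Cash=309 Payables=-325 Receivables=16
After txn 3 (Dr Payables, Cr Cash, amount 106): Cash=203 Payables=-219 Receivables=16
After txn 4 (Dr Revenue, Cr Payables, amount 446): Cash=203 Payables=-665 Receivables=16 Revenue=446
After txn 5 (Dr Expenses, Cr Cash, amount 82): Cash=121 Expenses=82 Payables=-665 Receivables=16 Revenue=446
After txn 6 (Dr Cash, Cr Expenses, amount 480): Cash=601 Expenses=-398 Payables=-665 Receivables=16 Revenue=446

Answer: 601 -398 -665 16 446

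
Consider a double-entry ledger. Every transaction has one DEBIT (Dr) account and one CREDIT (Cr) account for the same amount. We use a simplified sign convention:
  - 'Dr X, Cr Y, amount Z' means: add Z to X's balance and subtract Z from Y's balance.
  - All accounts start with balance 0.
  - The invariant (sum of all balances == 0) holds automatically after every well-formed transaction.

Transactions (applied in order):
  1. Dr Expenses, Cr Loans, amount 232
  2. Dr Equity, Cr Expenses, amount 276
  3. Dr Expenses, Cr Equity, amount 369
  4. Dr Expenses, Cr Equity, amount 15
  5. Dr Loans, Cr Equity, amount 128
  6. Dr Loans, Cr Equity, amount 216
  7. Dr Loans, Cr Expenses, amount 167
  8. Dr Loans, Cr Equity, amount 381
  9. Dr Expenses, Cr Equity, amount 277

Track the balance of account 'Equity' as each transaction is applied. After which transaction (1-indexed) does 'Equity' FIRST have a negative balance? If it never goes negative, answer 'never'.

After txn 1: Equity=0
After txn 2: Equity=276
After txn 3: Equity=-93

Answer: 3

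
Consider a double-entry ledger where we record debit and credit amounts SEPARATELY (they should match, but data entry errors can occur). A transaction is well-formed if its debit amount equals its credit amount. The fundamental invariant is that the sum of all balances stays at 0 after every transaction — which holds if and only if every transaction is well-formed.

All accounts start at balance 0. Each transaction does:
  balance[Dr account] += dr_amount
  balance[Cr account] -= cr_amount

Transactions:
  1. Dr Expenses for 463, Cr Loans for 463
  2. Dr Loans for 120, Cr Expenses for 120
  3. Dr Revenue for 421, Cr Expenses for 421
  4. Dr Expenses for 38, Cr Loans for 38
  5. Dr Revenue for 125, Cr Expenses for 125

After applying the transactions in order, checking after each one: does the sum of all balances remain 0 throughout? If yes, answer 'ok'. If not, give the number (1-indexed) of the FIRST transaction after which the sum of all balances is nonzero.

Answer: ok

Derivation:
After txn 1: dr=463 cr=463 sum_balances=0
After txn 2: dr=120 cr=120 sum_balances=0
After txn 3: dr=421 cr=421 sum_balances=0
After txn 4: dr=38 cr=38 sum_balances=0
After txn 5: dr=125 cr=125 sum_balances=0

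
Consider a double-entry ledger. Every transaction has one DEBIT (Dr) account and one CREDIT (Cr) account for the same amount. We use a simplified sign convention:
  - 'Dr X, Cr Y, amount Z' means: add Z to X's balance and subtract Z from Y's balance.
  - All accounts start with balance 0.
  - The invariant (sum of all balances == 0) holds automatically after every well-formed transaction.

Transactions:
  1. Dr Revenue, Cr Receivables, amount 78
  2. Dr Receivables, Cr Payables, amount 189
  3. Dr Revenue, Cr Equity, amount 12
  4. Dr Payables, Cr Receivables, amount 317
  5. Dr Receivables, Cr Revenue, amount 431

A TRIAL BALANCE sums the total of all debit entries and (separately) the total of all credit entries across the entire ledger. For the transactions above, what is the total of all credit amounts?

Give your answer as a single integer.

Txn 1: credit+=78
Txn 2: credit+=189
Txn 3: credit+=12
Txn 4: credit+=317
Txn 5: credit+=431
Total credits = 1027

Answer: 1027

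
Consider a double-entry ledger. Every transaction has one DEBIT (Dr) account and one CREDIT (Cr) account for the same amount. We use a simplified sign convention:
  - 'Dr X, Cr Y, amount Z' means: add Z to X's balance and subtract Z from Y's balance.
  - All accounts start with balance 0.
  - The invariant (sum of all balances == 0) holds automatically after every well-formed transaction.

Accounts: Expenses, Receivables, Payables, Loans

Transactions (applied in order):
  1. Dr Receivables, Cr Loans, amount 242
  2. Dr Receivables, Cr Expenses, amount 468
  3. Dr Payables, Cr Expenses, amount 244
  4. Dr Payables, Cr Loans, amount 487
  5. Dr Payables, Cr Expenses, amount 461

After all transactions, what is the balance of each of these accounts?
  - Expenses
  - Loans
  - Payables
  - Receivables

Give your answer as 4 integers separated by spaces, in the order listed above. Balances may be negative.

After txn 1 (Dr Receivables, Cr Loans, amount 242): Loans=-242 Receivables=242
After txn 2 (Dr Receivables, Cr Expenses, amount 468): Expenses=-468 Loans=-242 Receivables=710
After txn 3 (Dr Payables, Cr Expenses, amount 244): Expenses=-712 Loans=-242 Payables=244 Receivables=710
After txn 4 (Dr Payables, Cr Loans, amount 487): Expenses=-712 Loans=-729 Payables=731 Receivables=710
After txn 5 (Dr Payables, Cr Expenses, amount 461): Expenses=-1173 Loans=-729 Payables=1192 Receivables=710

Answer: -1173 -729 1192 710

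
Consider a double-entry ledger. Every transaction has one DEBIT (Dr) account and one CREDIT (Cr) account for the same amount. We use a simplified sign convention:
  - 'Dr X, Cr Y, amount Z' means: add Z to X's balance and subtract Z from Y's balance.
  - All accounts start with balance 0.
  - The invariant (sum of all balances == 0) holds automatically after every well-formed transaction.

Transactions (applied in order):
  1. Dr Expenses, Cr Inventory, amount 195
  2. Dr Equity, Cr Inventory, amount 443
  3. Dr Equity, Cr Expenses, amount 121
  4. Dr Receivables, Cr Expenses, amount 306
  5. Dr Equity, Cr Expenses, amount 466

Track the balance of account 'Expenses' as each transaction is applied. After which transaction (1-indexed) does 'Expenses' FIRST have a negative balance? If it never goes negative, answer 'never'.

Answer: 4

Derivation:
After txn 1: Expenses=195
After txn 2: Expenses=195
After txn 3: Expenses=74
After txn 4: Expenses=-232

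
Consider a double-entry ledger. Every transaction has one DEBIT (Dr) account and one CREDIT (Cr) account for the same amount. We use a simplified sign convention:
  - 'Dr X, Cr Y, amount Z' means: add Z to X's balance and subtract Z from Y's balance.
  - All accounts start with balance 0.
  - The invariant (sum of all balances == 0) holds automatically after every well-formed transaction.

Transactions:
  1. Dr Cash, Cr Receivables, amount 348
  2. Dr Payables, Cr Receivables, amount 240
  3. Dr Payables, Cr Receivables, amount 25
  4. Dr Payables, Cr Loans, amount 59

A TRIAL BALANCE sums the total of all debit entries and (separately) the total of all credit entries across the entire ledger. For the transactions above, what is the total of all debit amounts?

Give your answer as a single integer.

Txn 1: debit+=348
Txn 2: debit+=240
Txn 3: debit+=25
Txn 4: debit+=59
Total debits = 672

Answer: 672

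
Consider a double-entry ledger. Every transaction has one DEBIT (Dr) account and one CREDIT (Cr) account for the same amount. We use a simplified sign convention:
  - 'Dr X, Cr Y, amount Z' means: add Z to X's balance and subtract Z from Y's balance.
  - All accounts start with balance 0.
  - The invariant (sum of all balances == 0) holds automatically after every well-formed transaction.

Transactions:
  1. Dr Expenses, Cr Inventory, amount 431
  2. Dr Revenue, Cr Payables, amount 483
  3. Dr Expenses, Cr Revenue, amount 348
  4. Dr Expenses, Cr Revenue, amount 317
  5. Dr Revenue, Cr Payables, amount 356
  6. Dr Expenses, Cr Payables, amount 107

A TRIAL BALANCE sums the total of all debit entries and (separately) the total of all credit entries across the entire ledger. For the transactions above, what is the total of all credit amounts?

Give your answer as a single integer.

Answer: 2042

Derivation:
Txn 1: credit+=431
Txn 2: credit+=483
Txn 3: credit+=348
Txn 4: credit+=317
Txn 5: credit+=356
Txn 6: credit+=107
Total credits = 2042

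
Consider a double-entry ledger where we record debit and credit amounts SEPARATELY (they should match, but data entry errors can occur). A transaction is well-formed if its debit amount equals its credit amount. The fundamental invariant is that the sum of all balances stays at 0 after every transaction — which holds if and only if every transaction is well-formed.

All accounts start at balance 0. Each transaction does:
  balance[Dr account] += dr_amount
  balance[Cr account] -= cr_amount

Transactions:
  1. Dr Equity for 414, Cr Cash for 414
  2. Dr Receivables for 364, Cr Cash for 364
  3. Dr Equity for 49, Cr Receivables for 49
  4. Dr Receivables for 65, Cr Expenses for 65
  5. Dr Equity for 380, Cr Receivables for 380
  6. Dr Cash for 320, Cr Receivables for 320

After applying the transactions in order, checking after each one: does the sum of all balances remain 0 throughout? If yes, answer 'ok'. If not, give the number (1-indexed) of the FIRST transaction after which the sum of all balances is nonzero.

Answer: ok

Derivation:
After txn 1: dr=414 cr=414 sum_balances=0
After txn 2: dr=364 cr=364 sum_balances=0
After txn 3: dr=49 cr=49 sum_balances=0
After txn 4: dr=65 cr=65 sum_balances=0
After txn 5: dr=380 cr=380 sum_balances=0
After txn 6: dr=320 cr=320 sum_balances=0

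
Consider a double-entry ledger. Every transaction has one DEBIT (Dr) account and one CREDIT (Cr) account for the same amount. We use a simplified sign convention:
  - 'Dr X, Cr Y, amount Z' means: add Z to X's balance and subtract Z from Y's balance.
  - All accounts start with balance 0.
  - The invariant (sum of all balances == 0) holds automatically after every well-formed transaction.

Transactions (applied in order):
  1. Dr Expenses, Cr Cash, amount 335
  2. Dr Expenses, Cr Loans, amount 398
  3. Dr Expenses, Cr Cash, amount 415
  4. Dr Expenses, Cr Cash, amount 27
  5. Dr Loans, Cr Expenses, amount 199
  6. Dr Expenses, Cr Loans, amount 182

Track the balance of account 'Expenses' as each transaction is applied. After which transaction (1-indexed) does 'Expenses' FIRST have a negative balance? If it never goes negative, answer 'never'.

Answer: never

Derivation:
After txn 1: Expenses=335
After txn 2: Expenses=733
After txn 3: Expenses=1148
After txn 4: Expenses=1175
After txn 5: Expenses=976
After txn 6: Expenses=1158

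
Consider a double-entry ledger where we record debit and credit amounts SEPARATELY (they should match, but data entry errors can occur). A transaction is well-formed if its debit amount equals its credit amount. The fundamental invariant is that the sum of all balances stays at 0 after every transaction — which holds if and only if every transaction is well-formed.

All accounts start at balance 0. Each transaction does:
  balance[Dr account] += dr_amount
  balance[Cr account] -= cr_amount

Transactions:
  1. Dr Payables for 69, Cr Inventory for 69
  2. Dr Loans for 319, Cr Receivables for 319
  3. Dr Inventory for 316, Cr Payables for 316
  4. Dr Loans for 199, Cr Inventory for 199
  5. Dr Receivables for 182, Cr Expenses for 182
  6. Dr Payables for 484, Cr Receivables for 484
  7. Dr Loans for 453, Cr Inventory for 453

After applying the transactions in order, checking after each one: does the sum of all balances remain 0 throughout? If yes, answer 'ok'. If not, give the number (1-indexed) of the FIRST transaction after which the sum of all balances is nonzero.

After txn 1: dr=69 cr=69 sum_balances=0
After txn 2: dr=319 cr=319 sum_balances=0
After txn 3: dr=316 cr=316 sum_balances=0
After txn 4: dr=199 cr=199 sum_balances=0
After txn 5: dr=182 cr=182 sum_balances=0
After txn 6: dr=484 cr=484 sum_balances=0
After txn 7: dr=453 cr=453 sum_balances=0

Answer: ok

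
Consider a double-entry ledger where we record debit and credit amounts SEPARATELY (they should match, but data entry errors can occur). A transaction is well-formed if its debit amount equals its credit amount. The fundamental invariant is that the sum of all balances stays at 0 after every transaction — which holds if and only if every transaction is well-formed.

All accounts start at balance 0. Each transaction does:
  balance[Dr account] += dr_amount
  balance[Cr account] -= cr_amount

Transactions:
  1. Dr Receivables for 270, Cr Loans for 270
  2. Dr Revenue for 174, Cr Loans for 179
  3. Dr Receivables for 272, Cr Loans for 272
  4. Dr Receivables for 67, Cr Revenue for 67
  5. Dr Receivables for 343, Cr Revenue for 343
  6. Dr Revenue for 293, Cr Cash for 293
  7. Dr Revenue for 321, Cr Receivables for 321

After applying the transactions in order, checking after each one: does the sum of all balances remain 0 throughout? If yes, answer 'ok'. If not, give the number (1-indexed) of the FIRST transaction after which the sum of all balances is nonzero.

After txn 1: dr=270 cr=270 sum_balances=0
After txn 2: dr=174 cr=179 sum_balances=-5
After txn 3: dr=272 cr=272 sum_balances=-5
After txn 4: dr=67 cr=67 sum_balances=-5
After txn 5: dr=343 cr=343 sum_balances=-5
After txn 6: dr=293 cr=293 sum_balances=-5
After txn 7: dr=321 cr=321 sum_balances=-5

Answer: 2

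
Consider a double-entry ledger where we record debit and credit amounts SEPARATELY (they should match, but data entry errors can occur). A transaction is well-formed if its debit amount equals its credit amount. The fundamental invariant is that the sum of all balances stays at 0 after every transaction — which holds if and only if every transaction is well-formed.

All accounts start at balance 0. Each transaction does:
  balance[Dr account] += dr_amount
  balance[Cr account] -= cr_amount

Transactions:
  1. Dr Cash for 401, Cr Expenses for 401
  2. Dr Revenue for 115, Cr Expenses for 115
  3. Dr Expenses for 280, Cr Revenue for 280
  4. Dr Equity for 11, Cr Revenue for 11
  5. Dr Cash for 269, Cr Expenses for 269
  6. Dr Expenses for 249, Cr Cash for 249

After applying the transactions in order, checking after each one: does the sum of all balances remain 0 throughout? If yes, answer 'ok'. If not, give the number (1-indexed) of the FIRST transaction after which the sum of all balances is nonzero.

After txn 1: dr=401 cr=401 sum_balances=0
After txn 2: dr=115 cr=115 sum_balances=0
After txn 3: dr=280 cr=280 sum_balances=0
After txn 4: dr=11 cr=11 sum_balances=0
After txn 5: dr=269 cr=269 sum_balances=0
After txn 6: dr=249 cr=249 sum_balances=0

Answer: ok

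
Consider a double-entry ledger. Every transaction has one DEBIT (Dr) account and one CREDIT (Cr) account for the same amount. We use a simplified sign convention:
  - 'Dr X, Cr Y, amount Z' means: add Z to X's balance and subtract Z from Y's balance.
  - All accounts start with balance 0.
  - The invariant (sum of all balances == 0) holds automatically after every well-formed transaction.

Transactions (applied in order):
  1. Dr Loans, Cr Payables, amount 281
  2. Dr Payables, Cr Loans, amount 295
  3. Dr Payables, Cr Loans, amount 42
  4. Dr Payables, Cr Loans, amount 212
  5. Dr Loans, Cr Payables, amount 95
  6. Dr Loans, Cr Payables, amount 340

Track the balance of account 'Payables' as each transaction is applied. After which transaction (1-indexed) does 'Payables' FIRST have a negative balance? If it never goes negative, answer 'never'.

Answer: 1

Derivation:
After txn 1: Payables=-281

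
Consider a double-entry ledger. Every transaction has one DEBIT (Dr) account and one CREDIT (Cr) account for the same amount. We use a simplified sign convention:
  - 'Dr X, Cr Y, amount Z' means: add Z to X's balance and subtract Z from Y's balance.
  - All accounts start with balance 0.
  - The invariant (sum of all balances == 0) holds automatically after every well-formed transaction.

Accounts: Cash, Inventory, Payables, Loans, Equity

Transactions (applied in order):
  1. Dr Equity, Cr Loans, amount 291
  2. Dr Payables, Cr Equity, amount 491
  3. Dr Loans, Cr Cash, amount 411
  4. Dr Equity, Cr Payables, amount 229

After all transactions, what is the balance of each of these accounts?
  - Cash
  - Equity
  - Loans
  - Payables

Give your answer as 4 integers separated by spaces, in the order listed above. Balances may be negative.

Answer: -411 29 120 262

Derivation:
After txn 1 (Dr Equity, Cr Loans, amount 291): Equity=291 Loans=-291
After txn 2 (Dr Payables, Cr Equity, amount 491): Equity=-200 Loans=-291 Payables=491
After txn 3 (Dr Loans, Cr Cash, amount 411): Cash=-411 Equity=-200 Loans=120 Payables=491
After txn 4 (Dr Equity, Cr Payables, amount 229): Cash=-411 Equity=29 Loans=120 Payables=262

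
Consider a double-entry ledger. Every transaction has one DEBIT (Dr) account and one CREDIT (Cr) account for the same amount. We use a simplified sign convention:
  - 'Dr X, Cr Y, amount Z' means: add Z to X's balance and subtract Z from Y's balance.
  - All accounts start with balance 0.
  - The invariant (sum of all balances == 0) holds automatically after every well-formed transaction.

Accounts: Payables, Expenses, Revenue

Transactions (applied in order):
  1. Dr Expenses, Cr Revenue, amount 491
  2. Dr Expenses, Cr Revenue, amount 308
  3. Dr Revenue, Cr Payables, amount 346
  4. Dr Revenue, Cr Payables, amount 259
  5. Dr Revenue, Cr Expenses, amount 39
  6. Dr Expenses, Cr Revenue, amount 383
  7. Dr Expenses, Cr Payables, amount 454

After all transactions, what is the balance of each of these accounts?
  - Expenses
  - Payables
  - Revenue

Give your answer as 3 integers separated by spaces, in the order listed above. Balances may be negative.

After txn 1 (Dr Expenses, Cr Revenue, amount 491): Expenses=491 Revenue=-491
After txn 2 (Dr Expenses, Cr Revenue, amount 308): Expenses=799 Revenue=-799
After txn 3 (Dr Revenue, Cr Payables, amount 346): Expenses=799 Payables=-346 Revenue=-453
After txn 4 (Dr Revenue, Cr Payables, amount 259): Expenses=799 Payables=-605 Revenue=-194
After txn 5 (Dr Revenue, Cr Expenses, amount 39): Expenses=760 Payables=-605 Revenue=-155
After txn 6 (Dr Expenses, Cr Revenue, amount 383): Expenses=1143 Payables=-605 Revenue=-538
After txn 7 (Dr Expenses, Cr Payables, amount 454): Expenses=1597 Payables=-1059 Revenue=-538

Answer: 1597 -1059 -538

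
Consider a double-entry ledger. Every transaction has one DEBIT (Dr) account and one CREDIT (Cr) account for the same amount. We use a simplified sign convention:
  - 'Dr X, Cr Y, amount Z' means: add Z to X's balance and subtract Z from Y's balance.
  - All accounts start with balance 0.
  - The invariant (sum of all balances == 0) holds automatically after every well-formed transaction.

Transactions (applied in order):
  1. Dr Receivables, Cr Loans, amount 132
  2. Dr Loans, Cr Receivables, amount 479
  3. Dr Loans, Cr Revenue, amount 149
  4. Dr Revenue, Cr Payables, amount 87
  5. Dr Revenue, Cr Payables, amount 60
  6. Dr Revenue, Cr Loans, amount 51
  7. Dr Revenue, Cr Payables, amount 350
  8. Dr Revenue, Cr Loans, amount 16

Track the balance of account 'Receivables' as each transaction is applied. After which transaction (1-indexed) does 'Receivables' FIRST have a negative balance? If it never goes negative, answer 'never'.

Answer: 2

Derivation:
After txn 1: Receivables=132
After txn 2: Receivables=-347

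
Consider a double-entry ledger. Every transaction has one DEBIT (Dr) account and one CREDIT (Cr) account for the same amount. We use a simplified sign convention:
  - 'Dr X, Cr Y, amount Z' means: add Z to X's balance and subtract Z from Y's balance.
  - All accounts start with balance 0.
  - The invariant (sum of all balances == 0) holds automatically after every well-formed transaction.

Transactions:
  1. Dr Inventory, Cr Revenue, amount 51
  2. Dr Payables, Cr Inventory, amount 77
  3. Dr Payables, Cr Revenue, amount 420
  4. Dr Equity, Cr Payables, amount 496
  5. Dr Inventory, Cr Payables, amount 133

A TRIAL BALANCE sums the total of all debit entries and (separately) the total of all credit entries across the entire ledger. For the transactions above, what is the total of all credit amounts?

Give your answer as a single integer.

Answer: 1177

Derivation:
Txn 1: credit+=51
Txn 2: credit+=77
Txn 3: credit+=420
Txn 4: credit+=496
Txn 5: credit+=133
Total credits = 1177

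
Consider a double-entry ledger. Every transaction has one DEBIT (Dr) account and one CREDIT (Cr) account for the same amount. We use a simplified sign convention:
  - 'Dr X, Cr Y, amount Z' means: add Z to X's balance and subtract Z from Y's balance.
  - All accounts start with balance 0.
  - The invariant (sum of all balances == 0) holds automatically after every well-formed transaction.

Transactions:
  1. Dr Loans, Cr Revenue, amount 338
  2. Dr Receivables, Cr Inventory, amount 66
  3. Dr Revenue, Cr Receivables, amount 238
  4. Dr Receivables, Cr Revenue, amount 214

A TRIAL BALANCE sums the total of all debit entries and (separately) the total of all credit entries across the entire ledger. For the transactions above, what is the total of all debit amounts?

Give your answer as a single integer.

Txn 1: debit+=338
Txn 2: debit+=66
Txn 3: debit+=238
Txn 4: debit+=214
Total debits = 856

Answer: 856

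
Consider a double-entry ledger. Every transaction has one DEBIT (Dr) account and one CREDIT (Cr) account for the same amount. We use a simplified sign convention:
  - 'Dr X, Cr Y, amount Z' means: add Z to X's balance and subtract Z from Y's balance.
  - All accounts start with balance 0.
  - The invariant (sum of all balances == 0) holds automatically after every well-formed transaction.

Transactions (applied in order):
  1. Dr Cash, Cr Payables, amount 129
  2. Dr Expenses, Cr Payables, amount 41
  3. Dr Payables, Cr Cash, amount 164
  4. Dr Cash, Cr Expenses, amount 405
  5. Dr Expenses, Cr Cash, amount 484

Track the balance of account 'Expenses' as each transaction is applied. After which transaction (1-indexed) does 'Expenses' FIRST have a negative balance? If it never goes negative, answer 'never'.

After txn 1: Expenses=0
After txn 2: Expenses=41
After txn 3: Expenses=41
After txn 4: Expenses=-364

Answer: 4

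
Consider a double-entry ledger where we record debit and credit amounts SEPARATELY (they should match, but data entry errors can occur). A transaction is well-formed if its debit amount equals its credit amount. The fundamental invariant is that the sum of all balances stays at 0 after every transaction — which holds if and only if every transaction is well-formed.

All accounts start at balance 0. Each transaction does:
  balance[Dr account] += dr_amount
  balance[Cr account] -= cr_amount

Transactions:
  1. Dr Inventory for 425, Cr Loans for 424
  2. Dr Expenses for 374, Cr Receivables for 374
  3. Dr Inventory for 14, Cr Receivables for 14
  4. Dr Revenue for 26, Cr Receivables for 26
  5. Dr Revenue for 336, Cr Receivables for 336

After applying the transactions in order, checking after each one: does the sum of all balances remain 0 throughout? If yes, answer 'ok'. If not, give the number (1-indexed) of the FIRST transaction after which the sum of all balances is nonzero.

After txn 1: dr=425 cr=424 sum_balances=1
After txn 2: dr=374 cr=374 sum_balances=1
After txn 3: dr=14 cr=14 sum_balances=1
After txn 4: dr=26 cr=26 sum_balances=1
After txn 5: dr=336 cr=336 sum_balances=1

Answer: 1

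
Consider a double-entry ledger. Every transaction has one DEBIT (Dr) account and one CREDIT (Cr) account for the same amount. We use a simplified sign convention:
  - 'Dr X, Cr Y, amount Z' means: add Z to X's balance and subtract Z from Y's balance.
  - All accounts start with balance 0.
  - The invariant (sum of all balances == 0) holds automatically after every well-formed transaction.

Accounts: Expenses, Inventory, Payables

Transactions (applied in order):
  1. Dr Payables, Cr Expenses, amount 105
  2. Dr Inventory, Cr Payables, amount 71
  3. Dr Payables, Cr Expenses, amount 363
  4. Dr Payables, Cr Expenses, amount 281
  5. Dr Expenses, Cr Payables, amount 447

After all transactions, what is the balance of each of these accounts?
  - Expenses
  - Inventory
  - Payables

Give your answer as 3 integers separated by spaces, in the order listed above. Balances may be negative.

After txn 1 (Dr Payables, Cr Expenses, amount 105): Expenses=-105 Payables=105
After txn 2 (Dr Inventory, Cr Payables, amount 71): Expenses=-105 Inventory=71 Payables=34
After txn 3 (Dr Payables, Cr Expenses, amount 363): Expenses=-468 Inventory=71 Payables=397
After txn 4 (Dr Payables, Cr Expenses, amount 281): Expenses=-749 Inventory=71 Payables=678
After txn 5 (Dr Expenses, Cr Payables, amount 447): Expenses=-302 Inventory=71 Payables=231

Answer: -302 71 231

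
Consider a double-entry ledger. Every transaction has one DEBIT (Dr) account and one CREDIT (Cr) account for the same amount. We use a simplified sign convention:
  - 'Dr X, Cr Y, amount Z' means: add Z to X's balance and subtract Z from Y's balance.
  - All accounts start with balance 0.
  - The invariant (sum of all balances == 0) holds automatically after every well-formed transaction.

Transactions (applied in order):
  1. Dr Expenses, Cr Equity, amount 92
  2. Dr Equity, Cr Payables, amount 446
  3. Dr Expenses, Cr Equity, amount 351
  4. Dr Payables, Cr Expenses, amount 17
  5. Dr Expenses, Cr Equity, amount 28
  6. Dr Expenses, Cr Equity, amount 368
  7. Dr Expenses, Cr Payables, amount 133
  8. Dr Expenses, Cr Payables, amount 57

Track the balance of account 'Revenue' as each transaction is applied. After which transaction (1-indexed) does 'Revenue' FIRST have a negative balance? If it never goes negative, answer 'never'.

Answer: never

Derivation:
After txn 1: Revenue=0
After txn 2: Revenue=0
After txn 3: Revenue=0
After txn 4: Revenue=0
After txn 5: Revenue=0
After txn 6: Revenue=0
After txn 7: Revenue=0
After txn 8: Revenue=0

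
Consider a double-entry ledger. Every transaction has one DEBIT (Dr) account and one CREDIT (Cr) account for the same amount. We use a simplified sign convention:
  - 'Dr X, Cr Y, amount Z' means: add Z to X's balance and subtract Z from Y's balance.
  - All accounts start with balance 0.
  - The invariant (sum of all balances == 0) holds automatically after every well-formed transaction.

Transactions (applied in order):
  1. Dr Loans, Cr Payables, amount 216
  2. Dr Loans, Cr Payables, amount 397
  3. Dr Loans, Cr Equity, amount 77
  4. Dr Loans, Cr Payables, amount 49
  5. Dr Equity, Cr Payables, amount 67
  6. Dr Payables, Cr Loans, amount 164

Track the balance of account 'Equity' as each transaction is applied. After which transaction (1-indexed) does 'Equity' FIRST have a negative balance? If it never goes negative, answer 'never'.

After txn 1: Equity=0
After txn 2: Equity=0
After txn 3: Equity=-77

Answer: 3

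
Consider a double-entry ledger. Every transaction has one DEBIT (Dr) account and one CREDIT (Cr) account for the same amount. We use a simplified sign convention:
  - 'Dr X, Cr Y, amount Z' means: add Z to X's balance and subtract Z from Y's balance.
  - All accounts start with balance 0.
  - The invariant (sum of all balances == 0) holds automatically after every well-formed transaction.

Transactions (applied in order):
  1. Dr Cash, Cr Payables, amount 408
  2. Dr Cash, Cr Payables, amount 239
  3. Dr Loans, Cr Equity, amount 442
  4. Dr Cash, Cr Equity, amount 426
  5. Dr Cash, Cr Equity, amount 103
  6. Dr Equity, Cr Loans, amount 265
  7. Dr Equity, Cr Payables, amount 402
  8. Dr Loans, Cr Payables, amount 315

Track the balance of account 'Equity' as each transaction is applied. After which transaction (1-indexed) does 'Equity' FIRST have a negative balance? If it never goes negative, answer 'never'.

After txn 1: Equity=0
After txn 2: Equity=0
After txn 3: Equity=-442

Answer: 3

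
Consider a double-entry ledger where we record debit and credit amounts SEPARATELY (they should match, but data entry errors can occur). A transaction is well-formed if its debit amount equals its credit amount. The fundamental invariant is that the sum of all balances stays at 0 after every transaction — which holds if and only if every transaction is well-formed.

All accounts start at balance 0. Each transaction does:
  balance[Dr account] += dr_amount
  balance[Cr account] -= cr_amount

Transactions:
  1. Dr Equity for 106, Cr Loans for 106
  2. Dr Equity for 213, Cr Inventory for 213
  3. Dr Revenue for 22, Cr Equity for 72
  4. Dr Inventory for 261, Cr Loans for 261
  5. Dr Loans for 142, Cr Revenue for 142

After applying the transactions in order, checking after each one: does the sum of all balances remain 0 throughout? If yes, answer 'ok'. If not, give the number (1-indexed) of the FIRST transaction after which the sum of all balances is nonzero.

Answer: 3

Derivation:
After txn 1: dr=106 cr=106 sum_balances=0
After txn 2: dr=213 cr=213 sum_balances=0
After txn 3: dr=22 cr=72 sum_balances=-50
After txn 4: dr=261 cr=261 sum_balances=-50
After txn 5: dr=142 cr=142 sum_balances=-50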